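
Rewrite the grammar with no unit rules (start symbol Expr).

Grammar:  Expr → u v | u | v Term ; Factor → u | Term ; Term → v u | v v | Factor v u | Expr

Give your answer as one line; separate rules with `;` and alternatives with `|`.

Unit pairs: Factor ⇒* {Expr, Term}; Term ⇒* {Expr}.
For each unit pair (A, B), copy every non-unit production of B to A, then drop all unit productions.

Expr → u v | u | v Term; Factor → v u | v v | Factor v u | u | u v | v Term; Term → v u | v v | Factor v u | u v | u | v Term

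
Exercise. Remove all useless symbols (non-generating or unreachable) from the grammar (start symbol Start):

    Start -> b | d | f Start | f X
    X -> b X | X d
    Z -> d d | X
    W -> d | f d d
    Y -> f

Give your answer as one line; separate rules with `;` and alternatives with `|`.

Start -> b | d | f Start

Generating nonterminals: {Start, W, Y, Z}.
Reachable from Start after that: {Start}.
Removed useless symbols: {W, X, Y, Z} and every production mentioning them.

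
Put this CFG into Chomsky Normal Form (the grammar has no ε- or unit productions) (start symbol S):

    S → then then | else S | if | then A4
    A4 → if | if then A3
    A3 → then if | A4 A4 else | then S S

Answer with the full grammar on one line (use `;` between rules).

Introduce a nonterminal for each terminal appearing in a rule of length ≥ 2: X1 → then, X2 → else, X3 → if.
Binarize each right-hand side of length ≥ 3 by chaining fresh nonterminals (Y1, Y2, …): affected rules were A4 → X3 X1 A3; A3 → A4 A4 X2; A3 → X1 S S.

S → X1 X1 | X2 S | if | X1 A4; A4 → if | X3 Y1; A3 → X1 X3 | A4 Y2 | X1 Y3; X1 → then; X2 → else; X3 → if; Y1 → X1 A3; Y2 → A4 X2; Y3 → S S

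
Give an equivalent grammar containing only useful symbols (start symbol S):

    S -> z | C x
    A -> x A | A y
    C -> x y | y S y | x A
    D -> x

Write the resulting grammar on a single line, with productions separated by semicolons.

S -> z | C x; C -> x y | y S y

Generating nonterminals: {C, D, S}.
Reachable from S after that: {C, S}.
Removed useless symbols: {A, D} and every production mentioning them.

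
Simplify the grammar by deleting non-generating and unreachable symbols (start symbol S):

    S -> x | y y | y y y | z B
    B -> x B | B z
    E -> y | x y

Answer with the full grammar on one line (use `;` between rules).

S -> x | y y | y y y

Generating nonterminals: {E, S}.
Reachable from S after that: {S}.
Removed useless symbols: {B, E} and every production mentioning them.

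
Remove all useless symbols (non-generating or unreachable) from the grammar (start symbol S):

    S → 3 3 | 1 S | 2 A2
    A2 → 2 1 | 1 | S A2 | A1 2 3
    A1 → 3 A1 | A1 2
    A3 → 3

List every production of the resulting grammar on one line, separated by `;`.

S → 3 3 | 1 S | 2 A2; A2 → 2 1 | 1 | S A2

Generating nonterminals: {A2, A3, S}.
Reachable from S after that: {A2, S}.
Removed useless symbols: {A1, A3} and every production mentioning them.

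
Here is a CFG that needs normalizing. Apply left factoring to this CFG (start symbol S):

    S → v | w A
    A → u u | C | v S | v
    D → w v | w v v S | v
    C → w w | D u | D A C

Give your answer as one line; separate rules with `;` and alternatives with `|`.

S → v | w A; A → u u | C | v A'; D → v | w v D'; C → w w | D C'; A' → S | ε; D' → ε | v S; C' → u | A C

A has alternatives sharing prefix 'v': factor to A → v A' with A' → S | ε.
D has alternatives sharing prefix 'w v': factor to D → w v D' with D' → ε | v S.
C has alternatives sharing prefix 'D': factor to C → D C' with C' → u | A C.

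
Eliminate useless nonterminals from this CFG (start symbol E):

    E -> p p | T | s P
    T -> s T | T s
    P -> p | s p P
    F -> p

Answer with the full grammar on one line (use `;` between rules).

E -> p p | s P; P -> p | s p P

Generating nonterminals: {E, F, P}.
Reachable from E after that: {E, P}.
Removed useless symbols: {F, T} and every production mentioning them.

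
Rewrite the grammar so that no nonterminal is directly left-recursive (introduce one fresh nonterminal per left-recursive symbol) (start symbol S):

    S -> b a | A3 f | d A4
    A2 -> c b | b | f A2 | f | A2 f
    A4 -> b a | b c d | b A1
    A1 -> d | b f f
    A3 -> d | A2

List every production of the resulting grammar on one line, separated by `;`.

S -> b a | A3 f | d A4; A2 -> c b A2' | b A2' | f A2 A2' | f A2'; A4 -> b a | b c d | b A1; A1 -> d | b f f; A3 -> d | A2; A2' -> f A2' | ε

A2 is directly left-recursive.
For A2: α = {f}, β = {c b, b, f A2, f}. Rewrite as A2 → β A2' and A2' → α A2' | ε.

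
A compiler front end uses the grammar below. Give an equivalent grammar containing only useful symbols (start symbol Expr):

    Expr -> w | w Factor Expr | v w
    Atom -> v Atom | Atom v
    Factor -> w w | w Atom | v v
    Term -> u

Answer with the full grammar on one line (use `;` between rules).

Generating nonterminals: {Expr, Factor, Term}.
Reachable from Expr after that: {Expr, Factor}.
Removed useless symbols: {Atom, Term} and every production mentioning them.

Expr -> w | w Factor Expr | v w; Factor -> w w | v v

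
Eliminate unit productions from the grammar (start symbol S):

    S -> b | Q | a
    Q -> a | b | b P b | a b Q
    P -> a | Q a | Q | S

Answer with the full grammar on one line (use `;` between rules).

Unit pairs: P ⇒* {Q, S}; S ⇒* {Q}.
Replace each nonterminal's rules with the union of the non-unit rules of every nonterminal it unit-derives.

S -> b | a | b P b | a b Q; Q -> a | b | b P b | a b Q; P -> b | a | Q a | b P b | a b Q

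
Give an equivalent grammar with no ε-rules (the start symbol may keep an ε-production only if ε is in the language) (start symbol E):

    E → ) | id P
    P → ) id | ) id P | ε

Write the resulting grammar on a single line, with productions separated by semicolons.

E → ) | id P | id; P → ) id | ) id P

Nullable set = {P}.
ε ∉ L(G), so no ε-production is kept.
For each production, add variants omitting each subset of nullable occurrences: E → id P gives id P | id.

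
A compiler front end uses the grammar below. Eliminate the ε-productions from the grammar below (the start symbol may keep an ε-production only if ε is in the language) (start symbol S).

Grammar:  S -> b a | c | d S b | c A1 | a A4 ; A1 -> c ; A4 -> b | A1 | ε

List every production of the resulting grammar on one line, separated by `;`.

S -> b a | c | d S b | c A1 | a A4 | a; A1 -> c; A4 -> b | A1

The nullable symbols are {A4}.
ε ∉ L(G), so no ε-production is kept.
For each production, add variants omitting each subset of nullable occurrences: S → a A4 gives a A4 | a.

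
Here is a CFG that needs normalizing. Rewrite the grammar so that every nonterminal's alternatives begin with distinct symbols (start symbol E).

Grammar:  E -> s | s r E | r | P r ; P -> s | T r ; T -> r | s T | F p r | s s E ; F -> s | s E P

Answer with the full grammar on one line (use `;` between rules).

E has alternatives sharing prefix 's': factor to E → s E' with E' → ε | r E.
T has alternatives sharing prefix 's': factor to T → s T' with T' → T | s E.
F has alternatives sharing prefix 's': factor to F → s F' with F' → ε | E P.

E -> r | P r | s E'; P -> s | T r; T -> r | F p r | s T'; F -> s F'; E' -> ε | r E; T' -> T | s E; F' -> ε | E P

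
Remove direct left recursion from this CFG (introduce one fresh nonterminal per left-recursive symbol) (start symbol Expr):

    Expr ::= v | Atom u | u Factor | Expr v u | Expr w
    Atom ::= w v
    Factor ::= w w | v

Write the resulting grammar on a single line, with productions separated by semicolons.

Expr ::= v Expr1 | Atom u Expr1 | u Factor Expr1; Atom ::= w v; Factor ::= w w | v; Expr1 ::= v u Expr1 | w Expr1 | eps

Expr is directly left-recursive.
For Expr: α = {v u, w}, β = {v, Atom u, u Factor}. Rewrite as Expr → β Expr1 and Expr1 → α Expr1 | ε.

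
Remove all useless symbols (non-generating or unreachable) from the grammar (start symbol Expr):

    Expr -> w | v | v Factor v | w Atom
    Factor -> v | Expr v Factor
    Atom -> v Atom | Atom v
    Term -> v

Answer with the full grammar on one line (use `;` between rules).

Generating nonterminals: {Expr, Factor, Term}.
Reachable from Expr after that: {Expr, Factor}.
Removed useless symbols: {Atom, Term} and every production mentioning them.

Expr -> w | v | v Factor v; Factor -> v | Expr v Factor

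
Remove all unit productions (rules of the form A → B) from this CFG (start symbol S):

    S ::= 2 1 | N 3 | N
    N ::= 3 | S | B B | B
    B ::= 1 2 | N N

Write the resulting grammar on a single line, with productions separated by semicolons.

S ::= 1 2 | N N | 2 1 | N 3 | 3 | B B; N ::= 1 2 | N N | 2 1 | N 3 | 3 | B B; B ::= 1 2 | N N

Unit pairs: N ⇒* {B, S}; S ⇒* {B, N}.
Replace each nonterminal's rules with the union of the non-unit rules of every nonterminal it unit-derives.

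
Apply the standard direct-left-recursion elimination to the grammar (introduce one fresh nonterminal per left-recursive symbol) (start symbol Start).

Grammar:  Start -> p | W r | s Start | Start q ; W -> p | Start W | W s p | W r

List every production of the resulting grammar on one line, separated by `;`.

Left recursion appears on Start, W.
For Start: α = {q}, β = {p, W r, s Start}. Rewrite as Start → β Start1 and Start1 → α Start1 | ε.
For W: α = {s p, r}, β = {p, Start W}. Rewrite as W → β W1 and W1 → α W1 | ε.

Start -> p Start1 | W r Start1 | s Start Start1; W -> p W1 | Start W W1; Start1 -> q Start1 | epsilon; W1 -> s p W1 | r W1 | epsilon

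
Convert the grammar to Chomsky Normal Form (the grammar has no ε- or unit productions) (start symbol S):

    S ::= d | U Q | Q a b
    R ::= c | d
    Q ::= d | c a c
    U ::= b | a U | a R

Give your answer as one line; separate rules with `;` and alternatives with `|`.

S ::= d | U Q | Q Y1; R ::= c | d; Q ::= d | X3 Y2; U ::= b | X1 U | X1 R; X1 ::= a; X2 ::= b; X3 ::= c; Y1 ::= X1 X2; Y2 ::= X1 X3

Introduce a nonterminal for each terminal appearing in a rule of length ≥ 2: X1 → a, X2 → b, X3 → c.
Binarize each right-hand side of length ≥ 3 by chaining fresh nonterminals (Y1, Y2, …): affected rules were S → Q X1 X2; Q → X3 X1 X3.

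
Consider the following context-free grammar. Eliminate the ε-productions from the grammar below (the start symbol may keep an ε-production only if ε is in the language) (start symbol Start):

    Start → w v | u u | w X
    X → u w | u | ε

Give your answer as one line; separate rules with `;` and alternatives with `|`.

Nullable set = {X}.
ε ∉ L(G), so no ε-production is kept.
Add the nullable-subset variants: Start → w X gives w X | w.

Start → w v | u u | w X | w; X → u w | u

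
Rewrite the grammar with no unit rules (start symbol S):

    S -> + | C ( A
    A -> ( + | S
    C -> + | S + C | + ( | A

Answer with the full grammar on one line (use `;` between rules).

S -> + | C ( A; A -> + | C ( A | ( +; C -> + | S + C | + ( | C ( A | ( +

Unit pairs: A ⇒* {S}; C ⇒* {A, S}.
For every A with A ⇒* B via unit rules, add B's non-unit alternatives to A; then delete every rule of the form X → Y.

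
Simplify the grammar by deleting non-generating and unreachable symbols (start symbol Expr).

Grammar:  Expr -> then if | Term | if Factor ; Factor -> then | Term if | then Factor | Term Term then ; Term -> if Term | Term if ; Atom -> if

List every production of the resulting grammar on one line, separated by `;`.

Generating nonterminals: {Atom, Expr, Factor}.
Reachable from Expr after that: {Expr, Factor}.
Removed useless symbols: {Atom, Term} and every production mentioning them.

Expr -> then if | if Factor; Factor -> then | then Factor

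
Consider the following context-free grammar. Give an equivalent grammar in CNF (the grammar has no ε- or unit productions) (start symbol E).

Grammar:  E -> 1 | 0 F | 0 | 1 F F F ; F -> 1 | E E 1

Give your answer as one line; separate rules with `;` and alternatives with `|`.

E -> 1 | X1 F | 0 | X2 Y1; F -> 1 | E Y3; X1 -> 0; X2 -> 1; Y1 -> F Y2; Y2 -> F F; Y3 -> E X2

Introduce a nonterminal for each terminal appearing in a rule of length ≥ 2: X1 → 0, X2 → 1.
Binarize each right-hand side of length ≥ 3 by chaining fresh nonterminals (Y1, Y2, …): affected rules were E → X2 F F F; F → E E X2.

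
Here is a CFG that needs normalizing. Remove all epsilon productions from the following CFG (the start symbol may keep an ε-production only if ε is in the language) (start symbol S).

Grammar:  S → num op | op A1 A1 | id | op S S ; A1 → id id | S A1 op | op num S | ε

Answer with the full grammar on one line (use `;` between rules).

S → num op | op A1 A1 | op A1 | op | id | op S S; A1 → id id | S A1 op | S op | op num S

Nullable nonterminals: {A1}.
ε ∉ L(G), so no ε-production is kept.
For each production, add variants omitting each subset of nullable occurrences: S → op A1 A1 gives op A1 A1 | op A1 | op. A1 → S A1 op gives S A1 op | S op.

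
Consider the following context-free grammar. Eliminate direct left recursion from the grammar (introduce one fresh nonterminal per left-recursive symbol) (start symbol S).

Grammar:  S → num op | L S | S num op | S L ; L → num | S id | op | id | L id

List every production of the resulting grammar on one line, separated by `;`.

Directly left-recursive nonterminals: S, L.
For S: α = {num op, L}, β = {num op, L S}. Rewrite as S → β S' and S' → α S' | ε.
For L: α = {id}, β = {num, S id, op, id}. Rewrite as L → β L' and L' → α L' | ε.

S → num op S' | L S S'; L → num L' | S id L' | op L' | id L'; S' → num op S' | L S' | eps; L' → id L' | eps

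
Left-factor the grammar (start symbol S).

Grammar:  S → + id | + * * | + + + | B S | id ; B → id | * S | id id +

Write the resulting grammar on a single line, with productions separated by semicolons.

S → B S | id | + S'; B → * S | id B'; S' → id | * * | + +; B' → epsilon | id +

S has alternatives sharing prefix '+': factor to S → + S' with S' → id | * * | + +.
B has alternatives sharing prefix 'id': factor to B → id B' with B' → ε | id +.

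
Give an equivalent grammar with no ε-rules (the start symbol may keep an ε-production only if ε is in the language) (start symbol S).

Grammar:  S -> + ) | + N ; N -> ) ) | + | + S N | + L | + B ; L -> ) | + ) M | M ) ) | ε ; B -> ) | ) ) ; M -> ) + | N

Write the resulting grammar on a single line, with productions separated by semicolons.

S -> + ) | + N; N -> ) ) | + | + S N | + L | + B; L -> ) | + ) M | M ) ); B -> ) | ) ); M -> ) + | N

Nullable nonterminals: {L}.
ε ∉ L(G), so no ε-production is kept.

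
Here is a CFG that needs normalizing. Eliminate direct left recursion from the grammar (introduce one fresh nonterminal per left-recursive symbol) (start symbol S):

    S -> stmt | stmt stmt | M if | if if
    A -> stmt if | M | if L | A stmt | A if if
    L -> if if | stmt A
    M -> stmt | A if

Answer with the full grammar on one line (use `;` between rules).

S -> stmt | stmt stmt | M if | if if; A -> stmt if A' | M A' | if L A'; L -> if if | stmt A; M -> stmt | A if; A' -> stmt A' | if if A' | ε

Left recursion appears on A.
For A: α = {stmt, if if}, β = {stmt if, M, if L}. Rewrite as A → β A' and A' → α A' | ε.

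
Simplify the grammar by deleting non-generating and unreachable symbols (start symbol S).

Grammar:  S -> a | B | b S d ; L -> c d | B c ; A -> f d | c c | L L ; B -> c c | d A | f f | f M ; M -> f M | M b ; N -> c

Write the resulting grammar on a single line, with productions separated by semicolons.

S -> a | B | b S d; L -> c d | B c; A -> f d | c c | L L; B -> c c | d A | f f

Generating nonterminals: {A, B, L, N, S}.
Reachable from S after that: {A, B, L, S}.
Removed useless symbols: {M, N} and every production mentioning them.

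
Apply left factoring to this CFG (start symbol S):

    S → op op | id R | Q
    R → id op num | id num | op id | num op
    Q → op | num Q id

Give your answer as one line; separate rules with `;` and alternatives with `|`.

S → op op | id R | Q; R → op id | num op | id R'; Q → op | num Q id; R' → op num | num

R has alternatives sharing prefix 'id': factor to R → id R' with R' → op num | num.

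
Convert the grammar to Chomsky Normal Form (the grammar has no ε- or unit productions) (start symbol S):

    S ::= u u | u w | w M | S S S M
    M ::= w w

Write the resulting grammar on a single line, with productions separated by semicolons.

Introduce a nonterminal for each terminal appearing in a rule of length ≥ 2: X1 → u, X2 → w.
Binarize each right-hand side of length ≥ 3 by chaining fresh nonterminals (Y1, Y2, …): affected rules were S → S S S M.

S ::= X1 X1 | X1 X2 | X2 M | S Y1; M ::= X2 X2; X1 ::= u; X2 ::= w; Y1 ::= S Y2; Y2 ::= S M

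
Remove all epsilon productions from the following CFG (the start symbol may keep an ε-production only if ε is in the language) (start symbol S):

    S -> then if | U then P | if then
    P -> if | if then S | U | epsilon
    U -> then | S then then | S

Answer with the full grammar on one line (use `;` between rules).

S -> then if | U then P | U then | if then; P -> if | if then S | U; U -> then | S then then | S

Nullable set = {P}.
ε ∉ L(G), so no ε-production is kept.
For each production, add variants omitting each subset of nullable occurrences: S → U then P gives U then P | U then.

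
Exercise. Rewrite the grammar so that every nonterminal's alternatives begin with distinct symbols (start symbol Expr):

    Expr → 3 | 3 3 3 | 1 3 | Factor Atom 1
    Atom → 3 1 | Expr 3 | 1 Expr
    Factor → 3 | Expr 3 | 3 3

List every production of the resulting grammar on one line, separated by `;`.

Expr has alternatives sharing prefix '3': factor to Expr → 3 Expr1 with Expr1 → ε | 3 3.
Factor has alternatives sharing prefix '3': factor to Factor → 3 Factor1 with Factor1 → ε | 3.

Expr → 1 3 | Factor Atom 1 | 3 Expr1; Atom → 3 1 | Expr 3 | 1 Expr; Factor → Expr 3 | 3 Factor1; Expr1 → epsilon | 3 3; Factor1 → epsilon | 3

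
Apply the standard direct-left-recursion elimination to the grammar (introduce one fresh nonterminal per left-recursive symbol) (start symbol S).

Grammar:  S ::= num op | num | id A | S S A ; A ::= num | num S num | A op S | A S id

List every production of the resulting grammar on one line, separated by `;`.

S, A are directly left-recursive.
For S: α = {S A}, β = {num op, num, id A}. Rewrite as S → β S' and S' → α S' | ε.
For A: α = {op S, S id}, β = {num, num S num}. Rewrite as A → β A' and A' → α A' | ε.

S ::= num op S' | num S' | id A S'; A ::= num A' | num S num A'; S' ::= S A S' | ε; A' ::= op S A' | S id A' | ε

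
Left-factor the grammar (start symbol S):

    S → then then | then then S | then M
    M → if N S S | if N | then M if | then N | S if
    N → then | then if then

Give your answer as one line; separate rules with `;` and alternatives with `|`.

S has alternatives sharing prefix 'then': factor to S → then S' with S' → then | then S | M.
M has alternatives sharing prefix 'if N': factor to M → if N M' with M' → S S | ε.
M has alternatives sharing prefix 'then': factor to M → then M'' with M'' → M if | N.
N has alternatives sharing prefix 'then': factor to N → then N' with N' → ε | if then.
S' has alternatives sharing prefix 'then': factor to S' → then S'' with S'' → ε | S.

S → then S'; M → S if | if N M' | then M''; N → then N'; S' → M | then S''; M' → S S | eps; M'' → M if | N; N' → eps | if then; S'' → eps | S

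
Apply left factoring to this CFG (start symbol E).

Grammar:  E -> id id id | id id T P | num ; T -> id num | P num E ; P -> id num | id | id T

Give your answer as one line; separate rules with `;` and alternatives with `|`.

E has alternatives sharing prefix 'id id': factor to E → id id E' with E' → id | T P.
P has alternatives sharing prefix 'id': factor to P → id P' with P' → num | ε | T.

E -> num | id id E'; T -> id num | P num E; P -> id P'; E' -> id | T P; P' -> num | ε | T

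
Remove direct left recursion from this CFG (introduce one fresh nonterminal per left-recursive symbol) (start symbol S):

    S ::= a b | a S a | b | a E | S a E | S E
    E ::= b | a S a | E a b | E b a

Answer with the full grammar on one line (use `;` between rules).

S, E are directly left-recursive.
For S: α = {a E, E}, β = {a b, a S a, b, a E}. Rewrite as S → β S' and S' → α S' | ε.
For E: α = {a b, b a}, β = {b, a S a}. Rewrite as E → β E' and E' → α E' | ε.

S ::= a b S' | a S a S' | b S' | a E S'; E ::= b E' | a S a E'; S' ::= a E S' | E S' | ε; E' ::= a b E' | b a E' | ε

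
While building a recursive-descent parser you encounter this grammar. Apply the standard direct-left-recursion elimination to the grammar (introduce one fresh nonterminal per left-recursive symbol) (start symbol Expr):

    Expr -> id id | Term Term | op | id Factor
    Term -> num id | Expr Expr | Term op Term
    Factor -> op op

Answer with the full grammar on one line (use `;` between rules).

Expr -> id id | Term Term | op | id Factor; Term -> num id Term1 | Expr Expr Term1; Factor -> op op; Term1 -> op Term Term1 | eps

Term is directly left-recursive.
For Term: α = {op Term}, β = {num id, Expr Expr}. Rewrite as Term → β Term1 and Term1 → α Term1 | ε.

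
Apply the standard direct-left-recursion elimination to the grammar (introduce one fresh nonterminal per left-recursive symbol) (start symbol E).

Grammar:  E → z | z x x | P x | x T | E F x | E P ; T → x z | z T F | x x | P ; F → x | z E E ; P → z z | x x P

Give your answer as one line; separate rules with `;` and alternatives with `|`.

Directly left-recursive nonterminal: E.
For E: α = {F x, P}, β = {z, z x x, P x, x T}. Rewrite as E → β E' and E' → α E' | ε.

E → z E' | z x x E' | P x E' | x T E'; T → x z | z T F | x x | P; F → x | z E E; P → z z | x x P; E' → F x E' | P E' | epsilon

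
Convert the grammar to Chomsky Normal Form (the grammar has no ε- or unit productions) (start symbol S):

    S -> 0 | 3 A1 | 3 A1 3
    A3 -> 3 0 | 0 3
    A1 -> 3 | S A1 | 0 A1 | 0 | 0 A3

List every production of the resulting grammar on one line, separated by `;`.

Introduce a nonterminal for each terminal appearing in a rule of length ≥ 2: X1 → 3, X2 → 0.
Binarize each right-hand side of length ≥ 3 by chaining fresh nonterminals (Y1, Y2, …): affected rules were S → X1 A1 X1.

S -> 0 | X1 A1 | X1 Y1; A3 -> X1 X2 | X2 X1; A1 -> 3 | S A1 | X2 A1 | 0 | X2 A3; X1 -> 3; X2 -> 0; Y1 -> A1 X1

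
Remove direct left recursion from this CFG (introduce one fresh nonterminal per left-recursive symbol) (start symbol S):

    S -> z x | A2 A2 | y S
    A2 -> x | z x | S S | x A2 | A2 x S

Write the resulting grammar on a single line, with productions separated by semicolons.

Left recursion appears on A2.
For A2: α = {x S}, β = {x, z x, S S, x A2}. Rewrite as A2 → β A2' and A2' → α A2' | ε.

S -> z x | A2 A2 | y S; A2 -> x A2' | z x A2' | S S A2' | x A2 A2'; A2' -> x S A2' | ε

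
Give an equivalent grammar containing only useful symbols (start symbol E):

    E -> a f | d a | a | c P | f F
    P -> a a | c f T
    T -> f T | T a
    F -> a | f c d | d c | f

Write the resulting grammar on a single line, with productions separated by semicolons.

Generating nonterminals: {E, F, P}.
Reachable from E after that: {E, F, P}.
Removed useless symbols: {T} and every production mentioning them.

E -> a f | d a | a | c P | f F; P -> a a; F -> a | f c d | d c | f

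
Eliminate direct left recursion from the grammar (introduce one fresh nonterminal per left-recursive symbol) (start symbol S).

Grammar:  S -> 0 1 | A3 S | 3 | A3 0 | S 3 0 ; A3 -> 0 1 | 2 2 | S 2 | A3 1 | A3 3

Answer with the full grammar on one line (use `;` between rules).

S, A3 are directly left-recursive.
For S: α = {3 0}, β = {0 1, A3 S, 3, A3 0}. Rewrite as S → β S' and S' → α S' | ε.
For A3: α = {1, 3}, β = {0 1, 2 2, S 2}. Rewrite as A3 → β A3' and A3' → α A3' | ε.

S -> 0 1 S' | A3 S S' | 3 S' | A3 0 S'; A3 -> 0 1 A3' | 2 2 A3' | S 2 A3'; S' -> 3 0 S' | ε; A3' -> 1 A3' | 3 A3' | ε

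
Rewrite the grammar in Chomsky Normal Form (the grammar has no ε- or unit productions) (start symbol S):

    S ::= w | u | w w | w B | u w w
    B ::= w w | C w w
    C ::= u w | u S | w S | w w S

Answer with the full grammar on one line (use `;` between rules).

Introduce a nonterminal for each terminal appearing in a rule of length ≥ 2: X1 → w, X2 → u.
Binarize each right-hand side of length ≥ 3 by chaining fresh nonterminals (Y1, Y2, …): affected rules were S → X2 X1 X1; B → C X1 X1; C → X1 X1 S.

S ::= w | u | X1 X1 | X1 B | X2 Y1; B ::= X1 X1 | C Y2; C ::= X2 X1 | X2 S | X1 S | X1 Y3; X1 ::= w; X2 ::= u; Y1 ::= X1 X1; Y2 ::= X1 X1; Y3 ::= X1 S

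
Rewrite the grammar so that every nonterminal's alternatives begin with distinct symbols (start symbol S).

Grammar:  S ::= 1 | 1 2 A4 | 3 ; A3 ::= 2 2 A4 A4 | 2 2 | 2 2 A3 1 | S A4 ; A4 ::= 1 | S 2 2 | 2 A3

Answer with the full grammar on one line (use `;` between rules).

S ::= 3 | 1 S'; A3 ::= S A4 | 2 2 A3'; A4 ::= 1 | S 2 2 | 2 A3; S' ::= epsilon | 2 A4; A3' ::= A4 A4 | epsilon | A3 1

S has alternatives sharing prefix '1': factor to S → 1 S' with S' → ε | 2 A4.
A3 has alternatives sharing prefix '2 2': factor to A3 → 2 2 A3' with A3' → A4 A4 | ε | A3 1.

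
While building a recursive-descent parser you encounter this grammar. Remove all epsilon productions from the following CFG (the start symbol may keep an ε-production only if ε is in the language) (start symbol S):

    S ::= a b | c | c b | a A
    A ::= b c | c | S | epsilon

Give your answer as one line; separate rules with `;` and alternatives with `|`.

S ::= a b | c | c b | a A | a; A ::= b c | c | S

Nullable nonterminals: {A}.
ε ∉ L(G), so no ε-production is kept.
Add the nullable-subset variants: S → a A gives a A | a.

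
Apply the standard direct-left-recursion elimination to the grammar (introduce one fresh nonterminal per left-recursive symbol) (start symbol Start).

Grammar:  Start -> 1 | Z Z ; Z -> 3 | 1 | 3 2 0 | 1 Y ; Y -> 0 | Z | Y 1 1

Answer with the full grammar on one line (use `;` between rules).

Start -> 1 | Z Z; Z -> 3 | 1 | 3 2 0 | 1 Y; Y -> 0 Y1 | Z Y1; Y1 -> 1 1 Y1 | ε

Left recursion appears on Y.
For Y: α = {1 1}, β = {0, Z}. Rewrite as Y → β Y1 and Y1 → α Y1 | ε.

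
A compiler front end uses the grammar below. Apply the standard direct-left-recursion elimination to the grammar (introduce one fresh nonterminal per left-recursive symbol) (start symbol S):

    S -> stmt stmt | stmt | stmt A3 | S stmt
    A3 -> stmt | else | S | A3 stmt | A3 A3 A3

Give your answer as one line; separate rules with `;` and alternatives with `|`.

Left recursion appears on S, A3.
For S: α = {stmt}, β = {stmt stmt, stmt, stmt A3}. Rewrite as S → β S' and S' → α S' | ε.
For A3: α = {stmt, A3 A3}, β = {stmt, else, S}. Rewrite as A3 → β A3' and A3' → α A3' | ε.

S -> stmt stmt S' | stmt S' | stmt A3 S'; A3 -> stmt A3' | else A3' | S A3'; S' -> stmt S' | ε; A3' -> stmt A3' | A3 A3 A3' | ε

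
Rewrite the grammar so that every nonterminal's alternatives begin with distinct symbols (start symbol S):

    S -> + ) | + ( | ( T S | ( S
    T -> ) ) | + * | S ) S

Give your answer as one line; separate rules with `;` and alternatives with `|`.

S has alternatives sharing prefix '+': factor to S → + S' with S' → ) | (.
S has alternatives sharing prefix '(': factor to S → ( S'' with S'' → T S | S.

S -> + S' | ( S''; T -> ) ) | + * | S ) S; S' -> ) | (; S'' -> T S | S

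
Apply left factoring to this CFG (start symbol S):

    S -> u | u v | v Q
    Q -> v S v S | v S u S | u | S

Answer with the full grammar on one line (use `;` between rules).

S -> v Q | u S'; Q -> u | S | v S Q'; S' -> eps | v; Q' -> v S | u S

S has alternatives sharing prefix 'u': factor to S → u S' with S' → ε | v.
Q has alternatives sharing prefix 'v S': factor to Q → v S Q' with Q' → v S | u S.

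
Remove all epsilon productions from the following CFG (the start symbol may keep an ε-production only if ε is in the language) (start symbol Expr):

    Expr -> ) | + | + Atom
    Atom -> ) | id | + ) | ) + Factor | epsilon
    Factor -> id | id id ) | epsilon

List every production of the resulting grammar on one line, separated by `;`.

Expr -> ) | + | + Atom; Atom -> ) | id | + ) | ) + Factor | ) +; Factor -> id | id id )

Nullable set = {Atom, Factor}.
ε ∉ L(G), so no ε-production is kept.
Add the nullable-subset variants: Atom → ) + Factor gives ) + Factor | ) +.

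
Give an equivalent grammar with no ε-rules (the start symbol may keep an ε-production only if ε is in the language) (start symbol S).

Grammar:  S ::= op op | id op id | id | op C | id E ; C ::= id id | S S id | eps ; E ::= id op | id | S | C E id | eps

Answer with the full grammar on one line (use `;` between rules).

S ::= op op | id op id | id | op C | op | id E; C ::= id id | S S id; E ::= id op | id | S | C E id | C id | E id

Nullable nonterminals: {C, E}.
ε ∉ L(G), so no ε-production is kept.
Expand every rule over subsets of its nullable positions: S → op C gives op C | op. E → C E id gives C E id | C id | E id.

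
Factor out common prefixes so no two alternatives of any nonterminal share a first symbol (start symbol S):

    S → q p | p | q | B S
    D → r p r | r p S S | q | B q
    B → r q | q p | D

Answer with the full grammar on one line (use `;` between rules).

S → p | B S | q S'; D → q | B q | r p D'; B → r q | q p | D; S' → p | ε; D' → r | S S

S has alternatives sharing prefix 'q': factor to S → q S' with S' → p | ε.
D has alternatives sharing prefix 'r p': factor to D → r p D' with D' → r | S S.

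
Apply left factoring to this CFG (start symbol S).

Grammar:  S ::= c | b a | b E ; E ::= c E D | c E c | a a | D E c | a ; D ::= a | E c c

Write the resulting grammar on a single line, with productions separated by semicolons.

S has alternatives sharing prefix 'b': factor to S → b S' with S' → a | E.
E has alternatives sharing prefix 'c E': factor to E → c E E' with E' → D | c.
E has alternatives sharing prefix 'a': factor to E → a E'' with E'' → a | ε.

S ::= c | b S'; E ::= D E c | c E E' | a E''; D ::= a | E c c; S' ::= a | E; E' ::= D | c; E'' ::= a | ε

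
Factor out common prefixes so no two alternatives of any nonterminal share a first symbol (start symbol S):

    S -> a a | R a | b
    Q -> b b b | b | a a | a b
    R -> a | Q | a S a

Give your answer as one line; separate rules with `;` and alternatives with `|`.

Q has alternatives sharing prefix 'b': factor to Q → b Q' with Q' → b b | ε.
Q has alternatives sharing prefix 'a': factor to Q → a Q'' with Q'' → a | b.
R has alternatives sharing prefix 'a': factor to R → a R' with R' → ε | S a.

S -> a a | R a | b; Q -> b Q' | a Q''; R -> Q | a R'; Q' -> b b | ε; Q'' -> a | b; R' -> ε | S a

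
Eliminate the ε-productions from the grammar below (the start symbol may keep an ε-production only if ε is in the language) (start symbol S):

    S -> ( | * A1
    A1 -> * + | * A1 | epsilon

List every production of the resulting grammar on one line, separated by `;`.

Nullable nonterminals: {A1}.
ε ∉ L(G), so no ε-production is kept.
Add the nullable-subset variants: S → * A1 gives * A1 | *. A1 → * A1 gives * A1 | *.

S -> ( | * A1 | *; A1 -> * + | * A1 | *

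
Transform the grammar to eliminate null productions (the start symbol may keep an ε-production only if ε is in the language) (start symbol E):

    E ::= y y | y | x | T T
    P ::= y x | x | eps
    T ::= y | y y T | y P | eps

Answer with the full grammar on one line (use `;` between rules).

Nullable nonterminals: {E, P, T}.
ε ∈ L(G) since E is nullable, so keep E → ε.
Add the nullable-subset variants: E → T T gives T T | T. T → y y T gives y y T | y y.

E ::= y y | y | x | T T | T | eps; P ::= y x | x; T ::= y | y y T | y y | y P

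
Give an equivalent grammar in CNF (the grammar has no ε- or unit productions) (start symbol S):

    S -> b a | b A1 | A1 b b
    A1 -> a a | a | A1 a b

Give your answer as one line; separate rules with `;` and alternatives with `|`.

Introduce a nonterminal for each terminal appearing in a rule of length ≥ 2: X1 → b, X2 → a.
Binarize each right-hand side of length ≥ 3 by chaining fresh nonterminals (Y1, Y2, …): affected rules were S → A1 X1 X1; A1 → A1 X2 X1.

S -> X1 X2 | X1 A1 | A1 Y1; A1 -> X2 X2 | a | A1 Y2; X1 -> b; X2 -> a; Y1 -> X1 X1; Y2 -> X2 X1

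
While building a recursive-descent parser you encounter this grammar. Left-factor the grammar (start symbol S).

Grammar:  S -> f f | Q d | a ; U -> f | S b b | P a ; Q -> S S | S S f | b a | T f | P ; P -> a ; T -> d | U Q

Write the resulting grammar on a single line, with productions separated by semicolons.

Q has alternatives sharing prefix 'S S': factor to Q → S S Q' with Q' → ε | f.

S -> f f | Q d | a; U -> f | S b b | P a; Q -> b a | T f | P | S S Q'; P -> a; T -> d | U Q; Q' -> ε | f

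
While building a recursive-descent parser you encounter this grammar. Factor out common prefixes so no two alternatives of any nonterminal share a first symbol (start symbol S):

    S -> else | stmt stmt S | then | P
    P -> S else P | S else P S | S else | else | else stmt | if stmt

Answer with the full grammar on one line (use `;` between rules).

S -> else | stmt stmt S | then | P; P -> if stmt | S else P' | else P''; P' -> ε | P P'''; P'' -> ε | stmt; P''' -> ε | S

P has alternatives sharing prefix 'S else': factor to P → S else P' with P' → P | P S | ε.
P has alternatives sharing prefix 'else': factor to P → else P'' with P'' → ε | stmt.
P' has alternatives sharing prefix 'P': factor to P' → P P''' with P''' → ε | S.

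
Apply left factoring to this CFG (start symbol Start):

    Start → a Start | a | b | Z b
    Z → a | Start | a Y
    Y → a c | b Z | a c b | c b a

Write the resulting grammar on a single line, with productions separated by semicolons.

Start has alternatives sharing prefix 'a': factor to Start → a Start1 with Start1 → Start | ε.
Z has alternatives sharing prefix 'a': factor to Z → a Z1 with Z1 → ε | Y.
Y has alternatives sharing prefix 'a c': factor to Y → a c Y1 with Y1 → ε | b.

Start → b | Z b | a Start1; Z → Start | a Z1; Y → b Z | c b a | a c Y1; Start1 → Start | ε; Z1 → ε | Y; Y1 → ε | b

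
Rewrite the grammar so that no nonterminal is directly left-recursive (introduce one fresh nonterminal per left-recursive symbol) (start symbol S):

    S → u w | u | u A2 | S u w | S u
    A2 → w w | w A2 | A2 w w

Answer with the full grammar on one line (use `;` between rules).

Left recursion appears on S, A2.
For S: α = {u w, u}, β = {u w, u, u A2}. Rewrite as S → β S' and S' → α S' | ε.
For A2: α = {w w}, β = {w w, w A2}. Rewrite as A2 → β A2' and A2' → α A2' | ε.

S → u w S' | u S' | u A2 S'; A2 → w w A2' | w A2 A2'; S' → u w S' | u S' | epsilon; A2' → w w A2' | epsilon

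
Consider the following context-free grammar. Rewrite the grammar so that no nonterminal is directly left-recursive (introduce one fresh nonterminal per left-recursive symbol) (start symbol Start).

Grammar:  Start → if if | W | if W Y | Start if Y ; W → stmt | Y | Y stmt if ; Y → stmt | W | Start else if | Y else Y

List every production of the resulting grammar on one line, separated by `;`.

Left recursion appears on Start, Y.
For Start: α = {if Y}, β = {if if, W, if W Y}. Rewrite as Start → β Start1 and Start1 → α Start1 | ε.
For Y: α = {else Y}, β = {stmt, W, Start else if}. Rewrite as Y → β Y1 and Y1 → α Y1 | ε.

Start → if if Start1 | W Start1 | if W Y Start1; W → stmt | Y | Y stmt if; Y → stmt Y1 | W Y1 | Start else if Y1; Start1 → if Y Start1 | epsilon; Y1 → else Y Y1 | epsilon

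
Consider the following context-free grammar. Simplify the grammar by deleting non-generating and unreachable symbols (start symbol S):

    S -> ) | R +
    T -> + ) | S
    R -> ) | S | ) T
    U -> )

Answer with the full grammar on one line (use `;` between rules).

S -> ) | R +; T -> + ) | S; R -> ) | S | ) T

Generating nonterminals: {R, S, T, U}.
Reachable from S after that: {R, S, T}.
Removed useless symbols: {U} and every production mentioning them.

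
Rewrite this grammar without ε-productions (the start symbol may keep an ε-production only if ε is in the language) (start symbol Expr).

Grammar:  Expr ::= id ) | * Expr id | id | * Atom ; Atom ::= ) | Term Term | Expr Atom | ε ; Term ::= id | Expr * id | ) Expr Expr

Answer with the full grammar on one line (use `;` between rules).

Expr ::= id ) | * Expr id | id | * Atom | *; Atom ::= ) | Term Term | Expr Atom | Expr; Term ::= id | Expr * id | ) Expr Expr

Nullable set = {Atom}.
ε ∉ L(G), so no ε-production is kept.
For each production, add variants omitting each subset of nullable occurrences: Expr → * Atom gives * Atom | *. Atom → Expr Atom gives Expr Atom | Expr.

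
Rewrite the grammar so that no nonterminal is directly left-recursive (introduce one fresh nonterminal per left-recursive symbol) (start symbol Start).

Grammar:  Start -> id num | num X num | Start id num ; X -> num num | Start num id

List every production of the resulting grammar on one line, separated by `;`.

Left recursion appears on Start.
For Start: α = {id num}, β = {id num, num X num}. Rewrite as Start → β Start1 and Start1 → α Start1 | ε.

Start -> id num Start1 | num X num Start1; X -> num num | Start num id; Start1 -> id num Start1 | ε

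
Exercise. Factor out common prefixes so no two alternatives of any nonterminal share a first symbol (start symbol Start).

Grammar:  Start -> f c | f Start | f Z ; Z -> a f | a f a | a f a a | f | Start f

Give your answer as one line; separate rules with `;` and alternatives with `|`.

Start has alternatives sharing prefix 'f': factor to Start → f Start1 with Start1 → c | Start | Z.
Z has alternatives sharing prefix 'a f': factor to Z → a f Z1 with Z1 → ε | a | a a.
Z1 has alternatives sharing prefix 'a': factor to Z1 → a Z11 with Z11 → ε | a.

Start -> f Start1; Z -> f | Start f | a f Z1; Start1 -> c | Start | Z; Z1 -> ε | a Z11; Z11 -> ε | a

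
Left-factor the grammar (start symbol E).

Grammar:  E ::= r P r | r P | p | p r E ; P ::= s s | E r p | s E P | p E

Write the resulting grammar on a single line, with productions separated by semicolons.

E has alternatives sharing prefix 'r P': factor to E → r P E' with E' → r | ε.
E has alternatives sharing prefix 'p': factor to E → p E'' with E'' → ε | r E.
P has alternatives sharing prefix 's': factor to P → s P' with P' → s | E P.

E ::= r P E' | p E''; P ::= E r p | p E | s P'; E' ::= r | ε; E'' ::= ε | r E; P' ::= s | E P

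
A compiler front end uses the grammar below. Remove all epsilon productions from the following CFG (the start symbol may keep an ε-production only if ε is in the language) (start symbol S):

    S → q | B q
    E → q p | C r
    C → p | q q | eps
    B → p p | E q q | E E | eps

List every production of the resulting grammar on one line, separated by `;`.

Nullable nonterminals: {B, C}.
ε ∉ L(G), so no ε-production is kept.
Expand every rule over subsets of its nullable positions: E → C r gives C r | r.

S → q | B q; E → q p | C r | r; C → p | q q; B → p p | E q q | E E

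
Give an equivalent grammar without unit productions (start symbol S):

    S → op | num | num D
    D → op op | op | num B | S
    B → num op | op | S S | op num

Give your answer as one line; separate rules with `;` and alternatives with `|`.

Unit pairs: D ⇒* {S}.
Replace each nonterminal's rules with the union of the non-unit rules of every nonterminal it unit-derives.

S → op | num | num D; D → op | num | num D | op op | num B; B → num op | op | S S | op num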